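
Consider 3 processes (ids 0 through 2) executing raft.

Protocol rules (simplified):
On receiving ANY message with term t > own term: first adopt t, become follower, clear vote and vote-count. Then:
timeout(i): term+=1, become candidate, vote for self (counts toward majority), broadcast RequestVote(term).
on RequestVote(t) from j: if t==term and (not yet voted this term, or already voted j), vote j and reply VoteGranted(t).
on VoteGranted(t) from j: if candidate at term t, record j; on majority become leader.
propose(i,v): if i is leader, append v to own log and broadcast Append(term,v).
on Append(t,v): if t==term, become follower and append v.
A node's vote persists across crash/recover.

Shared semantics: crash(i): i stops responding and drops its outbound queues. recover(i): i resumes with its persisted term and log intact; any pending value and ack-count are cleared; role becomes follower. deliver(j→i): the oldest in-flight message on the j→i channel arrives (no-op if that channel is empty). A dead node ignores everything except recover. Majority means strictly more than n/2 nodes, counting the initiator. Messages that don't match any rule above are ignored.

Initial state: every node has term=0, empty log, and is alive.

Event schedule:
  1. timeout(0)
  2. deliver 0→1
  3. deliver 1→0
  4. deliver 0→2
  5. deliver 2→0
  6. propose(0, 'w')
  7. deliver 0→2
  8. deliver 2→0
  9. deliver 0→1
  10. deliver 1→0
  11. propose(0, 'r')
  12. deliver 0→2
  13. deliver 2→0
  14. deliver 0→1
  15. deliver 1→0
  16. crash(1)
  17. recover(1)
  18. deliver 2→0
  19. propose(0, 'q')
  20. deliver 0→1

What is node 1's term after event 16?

1

[1] timeout(0) → N0(cand t1 [-])
[2] deliver 0→1 → N1(foll t1 [-])
[3] deliver 1→0 → N0(lead t1 [-])
[4] deliver 0→2 → N2(foll t1 [-])
[5] deliver 2→0 → ∅
[6] propose(0,'w') → N0(lead t1 [w])
[7] deliver 0→2 → N2(foll t1 [w])
[8] deliver 2→0 → ∅
[9] deliver 0→1 → N1(foll t1 [w])
[10] deliver 1→0 → ∅
[11] propose(0,'r') → N0(lead t1 [w,r])
[12] deliver 0→2 → N2(foll t1 [w,r])
[13] deliver 2→0 → ∅
[14] deliver 0→1 → N1(foll t1 [w,r])
[15] deliver 1→0 → ∅
[16] crash(1) → N1(✗foll t1 [w,r])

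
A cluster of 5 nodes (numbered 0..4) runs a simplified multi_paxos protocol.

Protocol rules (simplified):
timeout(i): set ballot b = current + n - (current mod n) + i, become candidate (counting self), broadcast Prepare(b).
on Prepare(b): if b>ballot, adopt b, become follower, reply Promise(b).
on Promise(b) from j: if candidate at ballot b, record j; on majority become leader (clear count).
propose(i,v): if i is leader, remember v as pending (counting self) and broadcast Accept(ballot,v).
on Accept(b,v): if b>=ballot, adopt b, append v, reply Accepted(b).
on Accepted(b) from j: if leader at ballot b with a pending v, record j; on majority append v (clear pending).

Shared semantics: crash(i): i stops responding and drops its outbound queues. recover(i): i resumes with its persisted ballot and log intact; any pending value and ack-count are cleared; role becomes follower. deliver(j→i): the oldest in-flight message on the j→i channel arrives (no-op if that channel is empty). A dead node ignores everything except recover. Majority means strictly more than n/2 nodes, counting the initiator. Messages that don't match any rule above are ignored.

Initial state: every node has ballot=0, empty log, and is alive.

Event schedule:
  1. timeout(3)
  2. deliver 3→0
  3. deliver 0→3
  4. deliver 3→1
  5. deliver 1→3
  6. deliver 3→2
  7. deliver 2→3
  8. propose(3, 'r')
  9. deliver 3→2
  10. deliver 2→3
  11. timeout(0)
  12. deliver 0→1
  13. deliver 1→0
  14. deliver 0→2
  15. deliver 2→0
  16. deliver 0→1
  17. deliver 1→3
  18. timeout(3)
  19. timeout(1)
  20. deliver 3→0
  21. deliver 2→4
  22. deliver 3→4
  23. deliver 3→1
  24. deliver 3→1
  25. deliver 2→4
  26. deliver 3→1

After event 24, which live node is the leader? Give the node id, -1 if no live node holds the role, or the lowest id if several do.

step 1 timeout(3): 3={cand,b=8,log=-}
step 2 deliver 3→0: 0={foll,b=8,log=-}
step 3 deliver 0→3: —
step 4 deliver 3→1: 1={foll,b=8,log=-}
step 5 deliver 1→3: 3={lead,b=8,log=-}
step 6 deliver 3→2: 2={foll,b=8,log=-}
step 7 deliver 2→3: —
step 8 propose(3,'r'): —
step 9 deliver 3→2: 2={foll,b=8,log=r}
step 10 deliver 2→3: —
step 11 timeout(0): 0={cand,b=10,log=-}
step 12 deliver 0→1: 1={foll,b=10,log=-}
step 13 deliver 1→0: —
step 14 deliver 0→2: 2={foll,b=10,log=r}
step 15 deliver 2→0: 0={lead,b=10,log=-}
step 16 deliver 0→1: —
step 17 deliver 1→3: —
step 18 timeout(3): 3={cand,b=13,log=-}
step 19 timeout(1): 1={cand,b=16,log=-}
step 20 deliver 3→0: —
step 21 deliver 2→4: —
step 22 deliver 3→4: 4={foll,b=8,log=-}
step 23 deliver 3→1: —
step 24 deliver 3→1: —

0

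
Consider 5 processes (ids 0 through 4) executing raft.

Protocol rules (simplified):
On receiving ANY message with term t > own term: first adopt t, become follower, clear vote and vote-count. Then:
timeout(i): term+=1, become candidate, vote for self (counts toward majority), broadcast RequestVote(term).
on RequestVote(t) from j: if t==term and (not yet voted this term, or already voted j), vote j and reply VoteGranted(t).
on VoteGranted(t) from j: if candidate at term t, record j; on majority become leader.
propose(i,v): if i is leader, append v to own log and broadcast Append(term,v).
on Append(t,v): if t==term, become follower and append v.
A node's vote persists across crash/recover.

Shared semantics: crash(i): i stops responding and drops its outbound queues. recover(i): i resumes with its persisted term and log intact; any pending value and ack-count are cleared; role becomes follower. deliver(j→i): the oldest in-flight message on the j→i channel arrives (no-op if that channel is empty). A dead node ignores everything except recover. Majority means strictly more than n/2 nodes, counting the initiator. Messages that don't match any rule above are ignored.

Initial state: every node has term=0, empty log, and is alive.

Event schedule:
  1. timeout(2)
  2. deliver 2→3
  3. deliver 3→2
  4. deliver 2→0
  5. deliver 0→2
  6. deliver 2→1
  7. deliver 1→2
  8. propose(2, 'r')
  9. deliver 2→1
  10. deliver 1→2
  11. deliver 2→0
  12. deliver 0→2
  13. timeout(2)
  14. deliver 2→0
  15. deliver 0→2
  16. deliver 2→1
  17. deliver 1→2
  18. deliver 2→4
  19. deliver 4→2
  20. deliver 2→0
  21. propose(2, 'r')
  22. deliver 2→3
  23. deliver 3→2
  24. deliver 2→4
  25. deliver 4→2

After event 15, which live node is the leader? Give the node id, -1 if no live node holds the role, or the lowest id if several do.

1. timeout(2):  <2:cand t1 ->
2. deliver 2→3:  <3:foll t1 ->
3. deliver 3→2:  nop
4. deliver 2→0:  <0:foll t1 ->
5. deliver 0→2:  <2:lead t1 ->
6. deliver 2→1:  <1:foll t1 ->
7. deliver 1→2:  nop
8. propose(2,'r'):  <2:lead t1 r>
9. deliver 2→1:  <1:foll t1 r>
10. deliver 1→2:  nop
11. deliver 2→0:  <0:foll t1 r>
12. deliver 0→2:  nop
13. timeout(2):  <2:cand t2 r>
14. deliver 2→0:  <0:foll t2 r>
15. deliver 0→2:  nop

-1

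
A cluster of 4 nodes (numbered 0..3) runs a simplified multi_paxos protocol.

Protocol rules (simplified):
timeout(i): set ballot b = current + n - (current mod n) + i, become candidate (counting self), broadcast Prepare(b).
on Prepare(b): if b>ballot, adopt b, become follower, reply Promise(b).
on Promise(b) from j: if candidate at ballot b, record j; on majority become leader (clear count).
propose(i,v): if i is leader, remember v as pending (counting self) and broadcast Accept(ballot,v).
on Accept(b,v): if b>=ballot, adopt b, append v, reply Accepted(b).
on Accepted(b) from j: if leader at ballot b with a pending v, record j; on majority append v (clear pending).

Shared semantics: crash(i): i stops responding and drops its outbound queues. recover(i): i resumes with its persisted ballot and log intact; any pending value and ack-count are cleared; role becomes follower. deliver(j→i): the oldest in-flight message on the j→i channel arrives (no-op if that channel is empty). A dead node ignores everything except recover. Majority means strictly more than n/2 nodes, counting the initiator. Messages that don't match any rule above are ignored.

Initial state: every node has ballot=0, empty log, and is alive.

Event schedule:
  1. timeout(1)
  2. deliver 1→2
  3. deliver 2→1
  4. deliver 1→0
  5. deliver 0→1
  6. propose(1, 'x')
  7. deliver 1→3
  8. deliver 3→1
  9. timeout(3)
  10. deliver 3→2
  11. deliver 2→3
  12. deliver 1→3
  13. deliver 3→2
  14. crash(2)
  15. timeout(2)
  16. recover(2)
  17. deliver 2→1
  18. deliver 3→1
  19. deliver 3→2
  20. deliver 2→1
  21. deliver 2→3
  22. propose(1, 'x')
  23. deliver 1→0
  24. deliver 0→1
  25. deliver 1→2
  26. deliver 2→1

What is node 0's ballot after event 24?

step 1 timeout(1): 1={cand,b=5,log=-}
step 2 deliver 1→2: 2={foll,b=5,log=-}
step 3 deliver 2→1: —
step 4 deliver 1→0: 0={foll,b=5,log=-}
step 5 deliver 0→1: 1={lead,b=5,log=-}
step 6 propose(1,'x'): —
step 7 deliver 1→3: 3={foll,b=5,log=-}
step 8 deliver 3→1: —
step 9 timeout(3): 3={cand,b=11,log=-}
step 10 deliver 3→2: 2={foll,b=11,log=-}
step 11 deliver 2→3: —
step 12 deliver 1→3: —
step 13 deliver 3→2: —
step 14 crash(2): 2={✗foll,b=11,log=-}
step 15 timeout(2): —
step 16 recover(2): 2={foll,b=11,log=-}
step 17 deliver 2→1: —
step 18 deliver 3→1: 1={foll,b=11,log=-}
step 19 deliver 3→2: —
step 20 deliver 2→1: —
step 21 deliver 2→3: —
step 22 propose(1,'x'): —
step 23 deliver 1→0: 0={foll,b=5,log=x}
step 24 deliver 0→1: —

5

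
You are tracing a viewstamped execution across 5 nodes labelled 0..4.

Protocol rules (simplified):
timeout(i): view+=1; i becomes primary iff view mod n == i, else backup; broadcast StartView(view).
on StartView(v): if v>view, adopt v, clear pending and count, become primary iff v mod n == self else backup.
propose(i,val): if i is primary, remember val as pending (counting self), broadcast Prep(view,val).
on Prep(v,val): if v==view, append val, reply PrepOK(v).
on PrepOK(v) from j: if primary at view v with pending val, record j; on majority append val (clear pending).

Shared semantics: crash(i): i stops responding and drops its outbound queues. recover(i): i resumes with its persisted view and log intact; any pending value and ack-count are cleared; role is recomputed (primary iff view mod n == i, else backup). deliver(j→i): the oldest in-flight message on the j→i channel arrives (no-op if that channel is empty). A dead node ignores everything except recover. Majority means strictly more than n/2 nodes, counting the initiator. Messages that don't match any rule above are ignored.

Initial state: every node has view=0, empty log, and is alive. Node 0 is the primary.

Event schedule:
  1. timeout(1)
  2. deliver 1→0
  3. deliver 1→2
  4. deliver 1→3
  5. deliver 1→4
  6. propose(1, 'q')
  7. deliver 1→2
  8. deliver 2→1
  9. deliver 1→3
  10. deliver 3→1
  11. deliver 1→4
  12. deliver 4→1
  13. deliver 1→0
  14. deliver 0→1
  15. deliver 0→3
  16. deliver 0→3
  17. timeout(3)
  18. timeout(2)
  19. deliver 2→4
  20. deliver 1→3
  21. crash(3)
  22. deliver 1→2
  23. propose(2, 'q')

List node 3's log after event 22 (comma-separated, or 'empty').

q

e1 timeout(1): 1[prim,v=1,-]
e2 deliver 1→0: 0[back,v=1,-]
e3 deliver 1→2: 2[back,v=1,-]
e4 deliver 1→3: 3[back,v=1,-]
e5 deliver 1→4: 4[back,v=1,-]
e6 propose(1,'q'): ·
e7 deliver 1→2: 2[back,v=1,q]
e8 deliver 2→1: ·
e9 deliver 1→3: 3[back,v=1,q]
e10 deliver 3→1: 1[prim,v=1,q]
e11 deliver 1→4: 4[back,v=1,q]
e12 deliver 4→1: ·
e13 deliver 1→0: 0[back,v=1,q]
e14 deliver 0→1: ·
e15 deliver 0→3: ·
e16 deliver 0→3: ·
e17 timeout(3): 3[back,v=2,q]
e18 timeout(2): 2[prim,v=2,q]
e19 deliver 2→4: 4[back,v=2,q]
e20 deliver 1→3: ·
e21 crash(3): 3[✗back,v=2,q]
e22 deliver 1→2: ·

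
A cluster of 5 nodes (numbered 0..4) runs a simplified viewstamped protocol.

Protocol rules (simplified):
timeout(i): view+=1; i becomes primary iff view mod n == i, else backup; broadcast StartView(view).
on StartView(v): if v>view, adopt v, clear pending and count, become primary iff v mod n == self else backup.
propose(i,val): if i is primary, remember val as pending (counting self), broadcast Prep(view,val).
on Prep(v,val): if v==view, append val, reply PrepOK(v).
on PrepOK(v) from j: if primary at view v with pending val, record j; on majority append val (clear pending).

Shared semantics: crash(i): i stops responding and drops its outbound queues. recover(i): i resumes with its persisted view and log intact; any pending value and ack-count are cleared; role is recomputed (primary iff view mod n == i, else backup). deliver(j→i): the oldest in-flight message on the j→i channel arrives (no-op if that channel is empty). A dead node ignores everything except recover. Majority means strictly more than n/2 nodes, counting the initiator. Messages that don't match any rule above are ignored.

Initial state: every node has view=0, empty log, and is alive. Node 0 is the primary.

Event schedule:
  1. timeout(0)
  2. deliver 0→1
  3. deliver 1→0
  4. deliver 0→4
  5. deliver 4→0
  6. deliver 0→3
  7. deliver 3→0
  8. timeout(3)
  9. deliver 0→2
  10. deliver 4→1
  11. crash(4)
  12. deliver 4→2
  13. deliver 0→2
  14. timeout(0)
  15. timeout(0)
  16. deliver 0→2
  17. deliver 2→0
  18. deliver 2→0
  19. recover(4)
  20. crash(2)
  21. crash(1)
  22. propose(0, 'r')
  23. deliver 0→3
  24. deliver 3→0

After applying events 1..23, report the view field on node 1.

after 1 — timeout(0): n0:back/v1/[-]
after 2 — deliver 0→1: n1:prim/v1/[-]
after 3 — deliver 1→0: ·
after 4 — deliver 0→4: n4:back/v1/[-]
after 5 — deliver 4→0: ·
after 6 — deliver 0→3: n3:back/v1/[-]
after 7 — deliver 3→0: ·
after 8 — timeout(3): n3:back/v2/[-]
after 9 — deliver 0→2: n2:back/v1/[-]
after 10 — deliver 4→1: ·
after 11 — crash(4): n4:✗back/v1/[-]
after 12 — deliver 4→2: ·
after 13 — deliver 0→2: ·
after 14 — timeout(0): n0:back/v2/[-]
after 15 — timeout(0): n0:back/v3/[-]
after 16 — deliver 0→2: n2:prim/v2/[-]
after 17 — deliver 2→0: ·
after 18 — deliver 2→0: ·
after 19 — recover(4): n4:back/v1/[-]
after 20 — crash(2): n2:✗prim/v2/[-]
after 21 — crash(1): n1:✗prim/v1/[-]
after 22 — propose(0,'r'): ·
after 23 — deliver 0→3: ·

1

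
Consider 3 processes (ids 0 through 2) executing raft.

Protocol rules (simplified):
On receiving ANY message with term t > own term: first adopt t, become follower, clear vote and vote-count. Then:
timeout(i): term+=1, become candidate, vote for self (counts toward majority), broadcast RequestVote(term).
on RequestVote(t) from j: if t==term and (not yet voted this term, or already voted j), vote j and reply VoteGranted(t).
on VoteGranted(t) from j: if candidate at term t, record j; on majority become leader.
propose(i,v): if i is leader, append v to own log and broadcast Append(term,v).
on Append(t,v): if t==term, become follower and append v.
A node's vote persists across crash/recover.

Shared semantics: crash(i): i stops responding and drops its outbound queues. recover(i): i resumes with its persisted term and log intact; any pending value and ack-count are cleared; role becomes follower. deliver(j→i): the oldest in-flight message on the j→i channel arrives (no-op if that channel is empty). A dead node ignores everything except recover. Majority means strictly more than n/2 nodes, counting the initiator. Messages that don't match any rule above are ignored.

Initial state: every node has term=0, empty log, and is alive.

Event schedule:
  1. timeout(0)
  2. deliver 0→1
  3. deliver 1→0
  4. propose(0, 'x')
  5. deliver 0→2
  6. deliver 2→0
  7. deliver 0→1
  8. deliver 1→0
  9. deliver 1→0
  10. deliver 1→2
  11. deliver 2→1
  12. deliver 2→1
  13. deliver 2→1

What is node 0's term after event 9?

1

1. timeout(0):  <0:cand t1 ->
2. deliver 0→1:  <1:foll t1 ->
3. deliver 1→0:  <0:lead t1 ->
4. propose(0,'x'):  <0:lead t1 x>
5. deliver 0→2:  <2:foll t1 ->
6. deliver 2→0:  nop
7. deliver 0→1:  <1:foll t1 x>
8. deliver 1→0:  nop
9. deliver 1→0:  nop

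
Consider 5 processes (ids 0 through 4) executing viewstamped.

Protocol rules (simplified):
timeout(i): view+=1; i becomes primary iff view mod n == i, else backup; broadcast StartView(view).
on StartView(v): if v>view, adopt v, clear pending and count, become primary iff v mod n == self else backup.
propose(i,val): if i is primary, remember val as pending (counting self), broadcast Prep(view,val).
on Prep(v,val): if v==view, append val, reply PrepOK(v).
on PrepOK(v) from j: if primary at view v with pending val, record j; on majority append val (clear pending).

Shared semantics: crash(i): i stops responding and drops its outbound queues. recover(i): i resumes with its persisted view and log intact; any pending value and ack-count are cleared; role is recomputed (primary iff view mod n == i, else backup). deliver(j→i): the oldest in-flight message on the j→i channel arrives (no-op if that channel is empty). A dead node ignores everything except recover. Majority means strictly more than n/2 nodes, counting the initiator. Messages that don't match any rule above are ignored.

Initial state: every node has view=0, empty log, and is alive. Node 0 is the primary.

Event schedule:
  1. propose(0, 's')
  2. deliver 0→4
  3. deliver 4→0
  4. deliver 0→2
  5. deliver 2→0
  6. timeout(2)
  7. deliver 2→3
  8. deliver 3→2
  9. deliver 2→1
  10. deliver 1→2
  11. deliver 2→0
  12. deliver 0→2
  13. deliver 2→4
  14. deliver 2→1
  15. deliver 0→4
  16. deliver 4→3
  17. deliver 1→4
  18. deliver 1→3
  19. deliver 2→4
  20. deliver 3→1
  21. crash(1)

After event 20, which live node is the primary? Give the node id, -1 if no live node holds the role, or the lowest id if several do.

1

1. propose(0,'s'):  nop
2. deliver 0→4:  <4:back v0 s>
3. deliver 4→0:  nop
4. deliver 0→2:  <2:back v0 s>
5. deliver 2→0:  <0:prim v0 s>
6. timeout(2):  <2:back v1 s>
7. deliver 2→3:  <3:back v1 ->
8. deliver 3→2:  nop
9. deliver 2→1:  <1:prim v1 ->
10. deliver 1→2:  nop
11. deliver 2→0:  <0:back v1 s>
12. deliver 0→2:  nop
13. deliver 2→4:  <4:back v1 s>
14. deliver 2→1:  nop
15. deliver 0→4:  nop
16. deliver 4→3:  nop
17. deliver 1→4:  nop
18. deliver 1→3:  nop
19. deliver 2→4:  nop
20. deliver 3→1:  nop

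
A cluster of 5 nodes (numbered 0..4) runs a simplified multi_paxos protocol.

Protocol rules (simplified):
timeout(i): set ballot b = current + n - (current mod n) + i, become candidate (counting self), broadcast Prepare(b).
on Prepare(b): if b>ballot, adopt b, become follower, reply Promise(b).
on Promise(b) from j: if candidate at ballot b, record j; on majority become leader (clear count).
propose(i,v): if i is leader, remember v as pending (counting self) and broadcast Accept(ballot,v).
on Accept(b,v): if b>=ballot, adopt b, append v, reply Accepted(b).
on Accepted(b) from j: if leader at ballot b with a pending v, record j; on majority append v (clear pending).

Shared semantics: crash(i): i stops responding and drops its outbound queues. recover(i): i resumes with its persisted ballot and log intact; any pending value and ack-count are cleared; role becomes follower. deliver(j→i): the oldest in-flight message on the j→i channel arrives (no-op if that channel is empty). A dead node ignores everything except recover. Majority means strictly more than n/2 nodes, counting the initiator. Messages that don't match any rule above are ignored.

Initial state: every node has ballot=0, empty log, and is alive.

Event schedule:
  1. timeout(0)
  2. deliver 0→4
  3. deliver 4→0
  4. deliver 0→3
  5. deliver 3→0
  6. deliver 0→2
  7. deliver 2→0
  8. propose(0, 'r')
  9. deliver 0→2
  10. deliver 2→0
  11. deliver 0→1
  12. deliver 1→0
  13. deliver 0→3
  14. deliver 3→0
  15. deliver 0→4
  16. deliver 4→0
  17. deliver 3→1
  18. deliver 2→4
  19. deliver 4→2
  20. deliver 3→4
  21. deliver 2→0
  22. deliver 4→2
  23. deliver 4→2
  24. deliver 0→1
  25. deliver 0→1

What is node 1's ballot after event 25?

5

[1] timeout(0) → N0(cand b5 [-])
[2] deliver 0→4 → N4(foll b5 [-])
[3] deliver 4→0 → ∅
[4] deliver 0→3 → N3(foll b5 [-])
[5] deliver 3→0 → N0(lead b5 [-])
[6] deliver 0→2 → N2(foll b5 [-])
[7] deliver 2→0 → ∅
[8] propose(0,'r') → ∅
[9] deliver 0→2 → N2(foll b5 [r])
[10] deliver 2→0 → ∅
[11] deliver 0→1 → N1(foll b5 [-])
[12] deliver 1→0 → ∅
[13] deliver 0→3 → N3(foll b5 [r])
[14] deliver 3→0 → N0(lead b5 [r])
[15] deliver 0→4 → N4(foll b5 [r])
[16] deliver 4→0 → ∅
[17] deliver 3→1 → ∅
[18] deliver 2→4 → ∅
[19] deliver 4→2 → ∅
[20] deliver 3→4 → ∅
[21] deliver 2→0 → ∅
[22] deliver 4→2 → ∅
[23] deliver 4→2 → ∅
[24] deliver 0→1 → N1(foll b5 [r])
[25] deliver 0→1 → ∅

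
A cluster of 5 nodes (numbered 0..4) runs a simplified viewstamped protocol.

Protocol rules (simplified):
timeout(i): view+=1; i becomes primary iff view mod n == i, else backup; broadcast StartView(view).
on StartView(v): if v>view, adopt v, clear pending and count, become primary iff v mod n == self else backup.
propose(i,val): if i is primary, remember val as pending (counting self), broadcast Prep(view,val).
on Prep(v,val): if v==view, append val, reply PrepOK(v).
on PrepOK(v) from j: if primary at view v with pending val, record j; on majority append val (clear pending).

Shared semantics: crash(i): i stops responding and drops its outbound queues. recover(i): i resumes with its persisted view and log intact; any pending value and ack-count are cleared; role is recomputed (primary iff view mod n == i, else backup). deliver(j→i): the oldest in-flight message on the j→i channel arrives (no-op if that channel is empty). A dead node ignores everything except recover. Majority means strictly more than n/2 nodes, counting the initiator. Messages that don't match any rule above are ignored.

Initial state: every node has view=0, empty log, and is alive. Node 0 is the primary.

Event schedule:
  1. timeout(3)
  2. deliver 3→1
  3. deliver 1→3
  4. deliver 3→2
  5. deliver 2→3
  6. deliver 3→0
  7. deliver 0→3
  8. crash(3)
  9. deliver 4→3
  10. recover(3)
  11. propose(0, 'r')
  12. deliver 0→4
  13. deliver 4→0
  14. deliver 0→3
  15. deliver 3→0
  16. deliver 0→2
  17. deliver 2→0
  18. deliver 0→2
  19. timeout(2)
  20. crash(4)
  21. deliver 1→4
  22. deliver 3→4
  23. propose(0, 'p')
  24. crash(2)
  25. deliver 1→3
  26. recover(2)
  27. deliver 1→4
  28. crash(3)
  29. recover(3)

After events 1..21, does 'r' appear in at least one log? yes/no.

no

e1 timeout(3): 3[back,v=1,-]
e2 deliver 3→1: 1[prim,v=1,-]
e3 deliver 1→3: ·
e4 deliver 3→2: 2[back,v=1,-]
e5 deliver 2→3: ·
e6 deliver 3→0: 0[back,v=1,-]
e7 deliver 0→3: ·
e8 crash(3): 3[✗back,v=1,-]
e9 deliver 4→3: ·
e10 recover(3): 3[back,v=1,-]
e11 propose(0,'r'): ·
e12 deliver 0→4: ·
e13 deliver 4→0: ·
e14 deliver 0→3: ·
e15 deliver 3→0: ·
e16 deliver 0→2: ·
e17 deliver 2→0: ·
e18 deliver 0→2: ·
e19 timeout(2): 2[prim,v=2,-]
e20 crash(4): 4[✗back,v=0,-]
e21 deliver 1→4: ·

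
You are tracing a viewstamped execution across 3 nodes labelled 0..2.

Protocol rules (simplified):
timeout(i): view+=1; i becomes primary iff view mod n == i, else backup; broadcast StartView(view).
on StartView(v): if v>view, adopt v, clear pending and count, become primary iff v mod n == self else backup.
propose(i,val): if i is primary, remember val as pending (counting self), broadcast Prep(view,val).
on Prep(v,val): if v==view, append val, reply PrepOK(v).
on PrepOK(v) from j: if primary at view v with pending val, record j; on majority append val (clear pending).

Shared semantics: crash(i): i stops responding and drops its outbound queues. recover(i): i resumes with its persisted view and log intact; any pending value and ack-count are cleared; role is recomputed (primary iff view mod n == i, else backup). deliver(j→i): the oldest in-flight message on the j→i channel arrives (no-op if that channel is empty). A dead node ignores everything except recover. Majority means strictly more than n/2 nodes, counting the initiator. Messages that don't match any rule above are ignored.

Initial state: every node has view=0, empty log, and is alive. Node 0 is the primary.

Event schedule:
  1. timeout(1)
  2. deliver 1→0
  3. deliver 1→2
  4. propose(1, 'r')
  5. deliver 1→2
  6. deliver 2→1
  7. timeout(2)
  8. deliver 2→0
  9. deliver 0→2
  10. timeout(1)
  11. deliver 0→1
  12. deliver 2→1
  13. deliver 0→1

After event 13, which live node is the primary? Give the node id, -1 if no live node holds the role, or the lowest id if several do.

2

after 1 — timeout(1): n1:prim/v1/[-]
after 2 — deliver 1→0: n0:back/v1/[-]
after 3 — deliver 1→2: n2:back/v1/[-]
after 4 — propose(1,'r'): ·
after 5 — deliver 1→2: n2:back/v1/[r]
after 6 — deliver 2→1: n1:prim/v1/[r]
after 7 — timeout(2): n2:prim/v2/[r]
after 8 — deliver 2→0: n0:back/v2/[-]
after 9 — deliver 0→2: ·
after 10 — timeout(1): n1:back/v2/[r]
after 11 — deliver 0→1: ·
after 12 — deliver 2→1: ·
after 13 — deliver 0→1: ·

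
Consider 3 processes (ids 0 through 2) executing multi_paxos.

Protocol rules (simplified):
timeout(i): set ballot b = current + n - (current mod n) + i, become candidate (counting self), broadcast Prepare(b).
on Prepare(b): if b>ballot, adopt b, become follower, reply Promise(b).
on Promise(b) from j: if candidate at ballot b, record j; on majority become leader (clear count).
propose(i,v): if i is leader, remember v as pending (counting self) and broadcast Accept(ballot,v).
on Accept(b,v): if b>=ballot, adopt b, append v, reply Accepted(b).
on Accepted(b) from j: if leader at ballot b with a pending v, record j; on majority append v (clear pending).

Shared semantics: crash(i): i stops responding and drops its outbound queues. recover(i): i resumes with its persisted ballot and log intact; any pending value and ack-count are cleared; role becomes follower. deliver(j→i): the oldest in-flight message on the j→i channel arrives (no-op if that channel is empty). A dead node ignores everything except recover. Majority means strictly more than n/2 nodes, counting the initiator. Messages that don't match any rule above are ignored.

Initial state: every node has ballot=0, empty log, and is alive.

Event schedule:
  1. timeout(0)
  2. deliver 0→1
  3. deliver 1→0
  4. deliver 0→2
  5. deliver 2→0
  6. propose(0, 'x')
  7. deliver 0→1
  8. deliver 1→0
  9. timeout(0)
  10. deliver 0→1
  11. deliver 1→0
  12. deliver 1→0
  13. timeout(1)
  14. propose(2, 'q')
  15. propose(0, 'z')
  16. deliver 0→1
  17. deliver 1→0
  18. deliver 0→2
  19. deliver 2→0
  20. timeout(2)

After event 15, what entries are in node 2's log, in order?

empty

1. timeout(0):  <0:cand b3 ->
2. deliver 0→1:  <1:foll b3 ->
3. deliver 1→0:  <0:lead b3 ->
4. deliver 0→2:  <2:foll b3 ->
5. deliver 2→0:  nop
6. propose(0,'x'):  nop
7. deliver 0→1:  <1:foll b3 x>
8. deliver 1→0:  <0:lead b3 x>
9. timeout(0):  <0:cand b6 x>
10. deliver 0→1:  <1:foll b6 x>
11. deliver 1→0:  <0:lead b6 x>
12. deliver 1→0:  nop
13. timeout(1):  <1:cand b10 x>
14. propose(2,'q'):  nop
15. propose(0,'z'):  nop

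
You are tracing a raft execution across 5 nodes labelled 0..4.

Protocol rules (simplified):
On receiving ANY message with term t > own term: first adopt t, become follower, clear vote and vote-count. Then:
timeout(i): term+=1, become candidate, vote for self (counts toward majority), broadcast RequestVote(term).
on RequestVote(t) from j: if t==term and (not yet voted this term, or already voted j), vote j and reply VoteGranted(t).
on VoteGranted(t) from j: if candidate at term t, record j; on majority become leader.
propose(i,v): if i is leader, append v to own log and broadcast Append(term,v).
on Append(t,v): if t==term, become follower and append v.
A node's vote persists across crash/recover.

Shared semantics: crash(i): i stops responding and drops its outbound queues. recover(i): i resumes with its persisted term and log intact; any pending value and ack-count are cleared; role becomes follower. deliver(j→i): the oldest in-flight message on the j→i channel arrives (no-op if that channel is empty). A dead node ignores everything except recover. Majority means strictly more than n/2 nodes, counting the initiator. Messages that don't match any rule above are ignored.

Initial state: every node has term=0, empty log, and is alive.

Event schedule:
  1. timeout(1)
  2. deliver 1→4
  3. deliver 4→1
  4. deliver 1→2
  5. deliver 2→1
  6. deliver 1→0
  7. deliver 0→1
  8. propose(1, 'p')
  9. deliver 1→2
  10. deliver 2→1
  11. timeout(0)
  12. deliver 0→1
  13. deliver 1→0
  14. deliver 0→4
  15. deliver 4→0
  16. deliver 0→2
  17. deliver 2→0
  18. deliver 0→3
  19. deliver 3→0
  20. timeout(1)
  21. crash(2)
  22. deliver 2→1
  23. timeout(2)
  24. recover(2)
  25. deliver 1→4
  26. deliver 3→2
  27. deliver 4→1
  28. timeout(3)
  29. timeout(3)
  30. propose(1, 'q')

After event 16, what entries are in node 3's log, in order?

e1 timeout(1): 1[cand,t=1,-]
e2 deliver 1→4: 4[foll,t=1,-]
e3 deliver 4→1: ·
e4 deliver 1→2: 2[foll,t=1,-]
e5 deliver 2→1: 1[lead,t=1,-]
e6 deliver 1→0: 0[foll,t=1,-]
e7 deliver 0→1: ·
e8 propose(1,'p'): 1[lead,t=1,p]
e9 deliver 1→2: 2[foll,t=1,p]
e10 deliver 2→1: ·
e11 timeout(0): 0[cand,t=2,-]
e12 deliver 0→1: 1[foll,t=2,p]
e13 deliver 1→0: ·
e14 deliver 0→4: 4[foll,t=2,-]
e15 deliver 4→0: ·
e16 deliver 0→2: 2[foll,t=2,p]

empty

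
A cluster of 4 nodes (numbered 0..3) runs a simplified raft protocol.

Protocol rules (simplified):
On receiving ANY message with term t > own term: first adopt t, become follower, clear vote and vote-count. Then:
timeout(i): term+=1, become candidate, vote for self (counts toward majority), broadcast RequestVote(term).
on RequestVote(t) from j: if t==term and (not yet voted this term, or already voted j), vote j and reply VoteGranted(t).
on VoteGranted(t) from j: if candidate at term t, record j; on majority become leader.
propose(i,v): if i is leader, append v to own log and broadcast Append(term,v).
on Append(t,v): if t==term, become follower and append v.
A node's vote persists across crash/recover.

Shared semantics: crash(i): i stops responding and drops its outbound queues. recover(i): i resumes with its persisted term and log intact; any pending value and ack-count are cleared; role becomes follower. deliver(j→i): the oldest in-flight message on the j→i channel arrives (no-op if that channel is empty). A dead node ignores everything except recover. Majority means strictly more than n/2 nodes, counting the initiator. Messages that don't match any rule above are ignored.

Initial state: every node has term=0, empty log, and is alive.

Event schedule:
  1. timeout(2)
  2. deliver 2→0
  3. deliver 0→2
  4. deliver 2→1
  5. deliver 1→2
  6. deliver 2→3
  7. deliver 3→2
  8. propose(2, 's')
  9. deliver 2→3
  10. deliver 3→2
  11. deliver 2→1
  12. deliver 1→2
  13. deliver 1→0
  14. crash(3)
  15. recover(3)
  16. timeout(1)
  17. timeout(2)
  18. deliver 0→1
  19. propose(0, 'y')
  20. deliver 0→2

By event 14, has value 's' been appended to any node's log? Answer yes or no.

yes

step 1 timeout(2): 2={cand,t=1,log=-}
step 2 deliver 2→0: 0={foll,t=1,log=-}
step 3 deliver 0→2: —
step 4 deliver 2→1: 1={foll,t=1,log=-}
step 5 deliver 1→2: 2={lead,t=1,log=-}
step 6 deliver 2→3: 3={foll,t=1,log=-}
step 7 deliver 3→2: —
step 8 propose(2,'s'): 2={lead,t=1,log=s}
step 9 deliver 2→3: 3={foll,t=1,log=s}
step 10 deliver 3→2: —
step 11 deliver 2→1: 1={foll,t=1,log=s}
step 12 deliver 1→2: —
step 13 deliver 1→0: —
step 14 crash(3): 3={✗foll,t=1,log=s}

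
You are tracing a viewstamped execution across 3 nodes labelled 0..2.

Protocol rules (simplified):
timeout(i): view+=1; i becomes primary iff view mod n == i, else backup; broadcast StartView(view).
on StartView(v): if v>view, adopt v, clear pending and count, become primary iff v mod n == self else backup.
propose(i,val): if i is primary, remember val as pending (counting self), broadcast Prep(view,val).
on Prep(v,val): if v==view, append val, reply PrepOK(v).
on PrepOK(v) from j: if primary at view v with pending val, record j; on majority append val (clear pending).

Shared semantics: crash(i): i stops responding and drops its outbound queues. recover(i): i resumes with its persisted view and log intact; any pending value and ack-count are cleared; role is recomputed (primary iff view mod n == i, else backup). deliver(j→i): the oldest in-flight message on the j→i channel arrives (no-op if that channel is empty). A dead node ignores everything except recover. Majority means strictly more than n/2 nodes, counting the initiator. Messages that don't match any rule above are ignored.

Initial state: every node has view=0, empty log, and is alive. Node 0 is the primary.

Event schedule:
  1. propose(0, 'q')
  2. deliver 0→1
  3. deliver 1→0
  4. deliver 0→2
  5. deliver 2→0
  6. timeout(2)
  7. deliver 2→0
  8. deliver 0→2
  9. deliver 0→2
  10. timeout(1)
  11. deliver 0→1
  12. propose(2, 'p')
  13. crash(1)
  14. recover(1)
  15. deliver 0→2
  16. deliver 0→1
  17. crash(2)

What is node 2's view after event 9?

step 1 propose(0,'q'): —
step 2 deliver 0→1: 1={back,v=0,log=q}
step 3 deliver 1→0: 0={prim,v=0,log=q}
step 4 deliver 0→2: 2={back,v=0,log=q}
step 5 deliver 2→0: —
step 6 timeout(2): 2={back,v=1,log=q}
step 7 deliver 2→0: 0={back,v=1,log=q}
step 8 deliver 0→2: —
step 9 deliver 0→2: —

1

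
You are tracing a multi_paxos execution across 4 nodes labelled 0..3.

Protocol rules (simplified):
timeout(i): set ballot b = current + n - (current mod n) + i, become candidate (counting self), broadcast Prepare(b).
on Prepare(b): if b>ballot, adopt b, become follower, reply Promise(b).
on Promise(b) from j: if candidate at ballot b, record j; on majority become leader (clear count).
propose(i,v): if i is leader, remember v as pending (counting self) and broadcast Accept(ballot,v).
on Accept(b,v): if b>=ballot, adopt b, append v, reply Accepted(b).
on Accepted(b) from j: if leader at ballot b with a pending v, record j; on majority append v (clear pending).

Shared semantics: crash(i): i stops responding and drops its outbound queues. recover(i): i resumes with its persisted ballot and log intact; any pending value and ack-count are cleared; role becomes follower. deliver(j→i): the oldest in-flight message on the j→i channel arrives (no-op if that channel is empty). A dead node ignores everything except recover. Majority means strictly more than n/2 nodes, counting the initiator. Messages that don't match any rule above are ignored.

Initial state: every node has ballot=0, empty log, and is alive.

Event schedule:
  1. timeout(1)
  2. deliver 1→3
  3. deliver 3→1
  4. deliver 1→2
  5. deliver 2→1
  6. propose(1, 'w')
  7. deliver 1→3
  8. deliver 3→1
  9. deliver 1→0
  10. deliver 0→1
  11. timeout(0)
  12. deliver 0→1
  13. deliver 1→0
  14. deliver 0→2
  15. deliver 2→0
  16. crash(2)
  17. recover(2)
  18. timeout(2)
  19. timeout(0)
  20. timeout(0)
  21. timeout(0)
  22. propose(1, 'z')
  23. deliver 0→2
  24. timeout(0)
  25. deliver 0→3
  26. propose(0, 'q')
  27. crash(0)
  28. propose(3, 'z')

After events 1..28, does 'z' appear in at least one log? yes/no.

[1] timeout(1) → N1(cand b5 [-])
[2] deliver 1→3 → N3(foll b5 [-])
[3] deliver 3→1 → ∅
[4] deliver 1→2 → N2(foll b5 [-])
[5] deliver 2→1 → N1(lead b5 [-])
[6] propose(1,'w') → ∅
[7] deliver 1→3 → N3(foll b5 [w])
[8] deliver 3→1 → ∅
[9] deliver 1→0 → N0(foll b5 [-])
[10] deliver 0→1 → ∅
[11] timeout(0) → N0(cand b8 [-])
[12] deliver 0→1 → N1(foll b8 [-])
[13] deliver 1→0 → ∅
[14] deliver 0→2 → N2(foll b8 [-])
[15] deliver 2→0 → ∅
[16] crash(2) → N2(✗foll b8 [-])
[17] recover(2) → N2(foll b8 [-])
[18] timeout(2) → N2(cand b14 [-])
[19] timeout(0) → N0(cand b12 [-])
[20] timeout(0) → N0(cand b16 [-])
[21] timeout(0) → N0(cand b20 [-])
[22] propose(1,'z') → ∅
[23] deliver 0→2 → ∅
[24] timeout(0) → N0(cand b24 [-])
[25] deliver 0→3 → N3(foll b8 [w])
[26] propose(0,'q') → ∅
[27] crash(0) → N0(✗cand b24 [-])
[28] propose(3,'z') → ∅

no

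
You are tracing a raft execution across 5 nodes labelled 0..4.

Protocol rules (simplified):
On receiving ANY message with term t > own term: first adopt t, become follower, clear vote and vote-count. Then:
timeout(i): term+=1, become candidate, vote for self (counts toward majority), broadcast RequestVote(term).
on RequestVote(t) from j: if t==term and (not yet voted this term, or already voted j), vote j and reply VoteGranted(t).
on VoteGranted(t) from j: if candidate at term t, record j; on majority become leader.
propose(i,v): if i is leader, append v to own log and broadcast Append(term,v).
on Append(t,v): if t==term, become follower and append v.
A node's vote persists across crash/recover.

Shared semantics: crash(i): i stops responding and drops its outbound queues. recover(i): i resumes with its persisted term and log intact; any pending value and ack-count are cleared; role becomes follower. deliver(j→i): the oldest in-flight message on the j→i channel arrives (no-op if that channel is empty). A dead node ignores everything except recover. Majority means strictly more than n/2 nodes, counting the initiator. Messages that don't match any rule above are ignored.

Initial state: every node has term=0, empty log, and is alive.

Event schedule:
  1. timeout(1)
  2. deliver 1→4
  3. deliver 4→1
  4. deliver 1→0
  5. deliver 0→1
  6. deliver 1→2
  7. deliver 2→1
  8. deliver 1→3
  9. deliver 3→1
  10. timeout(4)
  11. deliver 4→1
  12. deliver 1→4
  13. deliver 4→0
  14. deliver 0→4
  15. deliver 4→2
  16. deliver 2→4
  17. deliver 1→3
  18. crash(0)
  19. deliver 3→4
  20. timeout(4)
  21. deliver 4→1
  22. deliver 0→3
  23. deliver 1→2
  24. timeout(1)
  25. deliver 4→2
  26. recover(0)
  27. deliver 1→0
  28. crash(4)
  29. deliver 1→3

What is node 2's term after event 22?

step 1 timeout(1): 1={cand,t=1,log=-}
step 2 deliver 1→4: 4={foll,t=1,log=-}
step 3 deliver 4→1: —
step 4 deliver 1→0: 0={foll,t=1,log=-}
step 5 deliver 0→1: 1={lead,t=1,log=-}
step 6 deliver 1→2: 2={foll,t=1,log=-}
step 7 deliver 2→1: —
step 8 deliver 1→3: 3={foll,t=1,log=-}
step 9 deliver 3→1: —
step 10 timeout(4): 4={cand,t=2,log=-}
step 11 deliver 4→1: 1={foll,t=2,log=-}
step 12 deliver 1→4: —
step 13 deliver 4→0: 0={foll,t=2,log=-}
step 14 deliver 0→4: 4={lead,t=2,log=-}
step 15 deliver 4→2: 2={foll,t=2,log=-}
step 16 deliver 2→4: —
step 17 deliver 1→3: —
step 18 crash(0): 0={✗foll,t=2,log=-}
step 19 deliver 3→4: —
step 20 timeout(4): 4={cand,t=3,log=-}
step 21 deliver 4→1: 1={foll,t=3,log=-}
step 22 deliver 0→3: —

2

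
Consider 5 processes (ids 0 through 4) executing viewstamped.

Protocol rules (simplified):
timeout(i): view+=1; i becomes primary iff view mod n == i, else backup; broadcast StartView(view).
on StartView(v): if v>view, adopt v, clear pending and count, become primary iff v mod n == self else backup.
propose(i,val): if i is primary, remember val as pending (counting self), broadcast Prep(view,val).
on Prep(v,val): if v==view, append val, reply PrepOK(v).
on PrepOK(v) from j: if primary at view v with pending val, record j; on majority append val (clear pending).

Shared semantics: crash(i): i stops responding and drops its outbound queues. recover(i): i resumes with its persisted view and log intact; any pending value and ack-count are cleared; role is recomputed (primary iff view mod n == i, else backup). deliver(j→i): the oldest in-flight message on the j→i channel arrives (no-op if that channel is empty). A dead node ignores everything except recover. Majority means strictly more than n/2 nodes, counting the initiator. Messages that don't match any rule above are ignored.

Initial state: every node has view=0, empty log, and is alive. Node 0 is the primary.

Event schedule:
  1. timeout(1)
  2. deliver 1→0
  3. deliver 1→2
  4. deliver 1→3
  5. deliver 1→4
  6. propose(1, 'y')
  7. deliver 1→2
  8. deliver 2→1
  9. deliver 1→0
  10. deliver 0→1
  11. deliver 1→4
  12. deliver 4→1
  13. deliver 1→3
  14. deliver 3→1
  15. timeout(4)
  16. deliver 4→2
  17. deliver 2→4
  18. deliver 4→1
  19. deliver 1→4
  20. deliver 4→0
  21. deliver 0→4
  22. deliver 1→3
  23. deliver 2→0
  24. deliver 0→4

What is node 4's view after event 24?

2

after 1 — timeout(1): n1:prim/v1/[-]
after 2 — deliver 1→0: n0:back/v1/[-]
after 3 — deliver 1→2: n2:back/v1/[-]
after 4 — deliver 1→3: n3:back/v1/[-]
after 5 — deliver 1→4: n4:back/v1/[-]
after 6 — propose(1,'y'): ·
after 7 — deliver 1→2: n2:back/v1/[y]
after 8 — deliver 2→1: ·
after 9 — deliver 1→0: n0:back/v1/[y]
after 10 — deliver 0→1: n1:prim/v1/[y]
after 11 — deliver 1→4: n4:back/v1/[y]
after 12 — deliver 4→1: ·
after 13 — deliver 1→3: n3:back/v1/[y]
after 14 — deliver 3→1: ·
after 15 — timeout(4): n4:back/v2/[y]
after 16 — deliver 4→2: n2:prim/v2/[y]
after 17 — deliver 2→4: ·
after 18 — deliver 4→1: n1:back/v2/[y]
after 19 — deliver 1→4: ·
after 20 — deliver 4→0: n0:back/v2/[y]
after 21 — deliver 0→4: ·
after 22 — deliver 1→3: ·
after 23 — deliver 2→0: ·
after 24 — deliver 0→4: ·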